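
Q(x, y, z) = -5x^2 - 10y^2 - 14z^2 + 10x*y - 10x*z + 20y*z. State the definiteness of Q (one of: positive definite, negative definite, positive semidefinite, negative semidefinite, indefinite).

negative definite

The symmetric matrix of Q is A = [[-5, 5, -5], [5, -10, 10], [-5, 10, -14]].
Leading principal minors: Δ_1 = -5, Δ_2 = 25, Δ_3 = -100.
The signs alternate starting with Δ_1 < 0, so by Sylvester's criterion Q is negative definite.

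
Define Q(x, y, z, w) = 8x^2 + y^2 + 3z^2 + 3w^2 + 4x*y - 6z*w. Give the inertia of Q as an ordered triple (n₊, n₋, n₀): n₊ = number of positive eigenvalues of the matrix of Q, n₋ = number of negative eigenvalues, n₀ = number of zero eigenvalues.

Write A = [[8, 2, 0, 0], [2, 1, 0, 0], [0, 0, 3, -3], [0, 0, -3, 3]].
Row-reducing A symmetrically gives the diagonal entries 8, 1/2, 3, 0.
Counting signs: 3 positive, 1 zero.

(3, 0, 1)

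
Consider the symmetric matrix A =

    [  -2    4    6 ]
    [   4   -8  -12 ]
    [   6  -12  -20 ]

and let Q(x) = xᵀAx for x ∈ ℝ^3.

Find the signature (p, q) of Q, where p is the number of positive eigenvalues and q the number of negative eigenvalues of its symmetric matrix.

(0, 2)

Symmetric row and column elimination reduces A to a congruent diagonal form with pivots -2, 0, -2.
So there are 2 negative, 1 zero pivots.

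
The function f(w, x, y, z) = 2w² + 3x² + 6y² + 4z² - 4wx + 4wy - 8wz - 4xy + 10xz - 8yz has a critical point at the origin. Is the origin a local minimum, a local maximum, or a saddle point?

The Hessian at the origin is H = [[4, -4, 4, -8], [-4, 6, -4, 10], [4, -4, 12, -8], [-8, 10, -8, 8]].
An LDLᵀ factorisation of H has diagonal entries 4, 2, 8, -10.
So there are 3 positive, 1 negative pivots.
H is indefinite, so the origin is a saddle point.

saddle point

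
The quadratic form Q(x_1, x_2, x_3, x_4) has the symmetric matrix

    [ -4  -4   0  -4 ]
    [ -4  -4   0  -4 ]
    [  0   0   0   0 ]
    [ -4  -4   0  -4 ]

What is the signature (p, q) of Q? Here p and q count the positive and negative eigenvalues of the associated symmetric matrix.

(0, 1)

Symmetric row and column elimination reduces A to a congruent diagonal form with pivots -4, 0, 0, 0.
Counting signs: 1 negative, 3 zero.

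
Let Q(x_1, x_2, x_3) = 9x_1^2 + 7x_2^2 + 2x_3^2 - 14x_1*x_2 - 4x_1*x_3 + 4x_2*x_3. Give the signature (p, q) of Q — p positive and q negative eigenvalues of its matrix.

The associated matrix is A = [[9, -7, -2], [-7, 7, 2], [-2, 2, 2]].
Applying the same elementary operations to the rows and columns of A produces a congruent diagonal matrix with entries 9, 14/9, 10/7.
So there are 3 positive pivots.

(3, 0)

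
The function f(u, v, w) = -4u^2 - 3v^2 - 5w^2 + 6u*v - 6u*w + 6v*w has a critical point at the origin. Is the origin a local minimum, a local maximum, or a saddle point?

local maximum

The Hessian at the origin is H = [[-8, 6, -6], [6, -6, 6], [-6, 6, -10]].
Applying the same elementary operations to the rows and columns of H produces a congruent diagonal matrix with entries -8, -3/2, -4.
Counting signs: 3 negative.
H is negative definite, so the origin is a strict local maximum.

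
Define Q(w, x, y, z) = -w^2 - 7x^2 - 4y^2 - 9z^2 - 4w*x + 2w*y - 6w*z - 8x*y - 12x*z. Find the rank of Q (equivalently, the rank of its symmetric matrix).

The symmetric matrix is A = [[-1, -2, 1, -3], [-2, -7, -4, -6], [1, -4, -4, 0], [-3, -6, 0, -9]].
Symmetric row and column elimination reduces A to a congruent diagonal form with pivots -1, -3, 9, -1.
So there are 1 positive, 3 negative pivots.
The rank is the number of nonzero pivots: 4.

4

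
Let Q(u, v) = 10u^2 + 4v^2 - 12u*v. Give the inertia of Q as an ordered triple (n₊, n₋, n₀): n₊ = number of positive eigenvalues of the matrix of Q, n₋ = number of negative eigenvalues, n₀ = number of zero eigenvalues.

(2, 0, 0)

The associated matrix is A = [[10, -6], [-6, 4]].
An LDLᵀ factorisation of A has diagonal entries 10, 2/5.
Counting signs: 2 positive.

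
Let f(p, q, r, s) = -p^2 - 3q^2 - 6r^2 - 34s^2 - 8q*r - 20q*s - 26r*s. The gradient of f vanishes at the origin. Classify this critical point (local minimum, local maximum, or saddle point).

local maximum

The Hessian at the origin is H = [[-2, 0, 0, 0], [0, -6, -8, -20], [0, -8, -12, -26], [0, -20, -26, -68]].
Congruent diagonalization of H (simultaneous row and column reduction) yields pivots -2, -6, -4/3, -1.
So there are 4 negative pivots.
H is negative definite, so the origin is a strict local maximum.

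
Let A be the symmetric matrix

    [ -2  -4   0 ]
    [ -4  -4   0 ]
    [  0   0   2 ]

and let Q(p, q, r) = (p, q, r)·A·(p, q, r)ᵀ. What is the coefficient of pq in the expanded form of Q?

-8

The coefficient of pq is A[1,2] + A[2,1] = 2·(-4) = -8.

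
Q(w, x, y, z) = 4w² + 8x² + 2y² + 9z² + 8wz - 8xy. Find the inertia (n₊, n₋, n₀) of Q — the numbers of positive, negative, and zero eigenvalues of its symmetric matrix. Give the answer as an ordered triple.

(3, 0, 1)

Write A = [[4, 0, 0, 4], [0, 8, -4, 0], [0, -4, 2, 0], [4, 0, 0, 9]].
Row-reducing A symmetrically gives the diagonal entries 4, 8, 0, 5.
Counting signs: 3 positive, 1 zero.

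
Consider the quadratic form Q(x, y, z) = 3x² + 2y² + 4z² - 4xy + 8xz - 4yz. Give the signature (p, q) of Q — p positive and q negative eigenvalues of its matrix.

The associated matrix is A = [[3, -2, 4], [-2, 2, -2], [4, -2, 4]].
Symmetric row and column elimination reduces A to a congruent diagonal form with pivots 3, 2/3, -2.
That gives 2 positive, 1 negative pivots.

(2, 1)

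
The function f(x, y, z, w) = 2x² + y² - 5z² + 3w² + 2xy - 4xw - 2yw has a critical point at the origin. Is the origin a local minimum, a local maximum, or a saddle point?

saddle point

The Hessian at the origin is H = [[4, 2, 0, -4], [2, 2, 0, -2], [0, 0, -10, 0], [-4, -2, 0, 6]].
Row-reducing H symmetrically gives the diagonal entries 4, 1, -10, 2.
That gives 3 positive, 1 negative pivots.
H is indefinite, so the origin is a saddle point.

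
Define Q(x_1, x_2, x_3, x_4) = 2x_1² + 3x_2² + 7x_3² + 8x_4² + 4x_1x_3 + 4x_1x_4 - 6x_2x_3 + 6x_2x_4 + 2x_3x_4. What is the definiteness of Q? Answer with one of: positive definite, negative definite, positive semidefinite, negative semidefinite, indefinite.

The symmetric matrix of Q is A = [[2, 0, 2, 2], [0, 3, -3, 3], [2, -3, 7, 1], [2, 3, 1, 8]].
Leading principal minors: Δ_1 = 2, Δ_2 = 6, Δ_3 = 12, Δ_4 = 12.
All leading principal minors are positive, so by Sylvester's criterion Q is positive definite.

positive definite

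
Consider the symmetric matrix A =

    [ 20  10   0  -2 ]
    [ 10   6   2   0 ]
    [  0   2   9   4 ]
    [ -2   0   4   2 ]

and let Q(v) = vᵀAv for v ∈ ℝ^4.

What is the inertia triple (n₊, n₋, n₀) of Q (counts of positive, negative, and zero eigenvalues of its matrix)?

(3, 0, 1)

Congruent diagonalization of A (simultaneous row and column reduction) yields pivots 20, 1, 5, 0.
That gives 3 positive, 1 zero pivots.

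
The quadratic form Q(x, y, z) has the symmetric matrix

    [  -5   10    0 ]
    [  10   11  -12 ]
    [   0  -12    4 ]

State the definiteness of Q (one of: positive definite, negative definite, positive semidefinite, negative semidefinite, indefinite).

Symmetric row and column elimination reduces A to a congruent diagonal form with pivots -5, 31, -20/31.
Counting signs: 1 positive, 2 negative.
Hence Q is indefinite.

indefinite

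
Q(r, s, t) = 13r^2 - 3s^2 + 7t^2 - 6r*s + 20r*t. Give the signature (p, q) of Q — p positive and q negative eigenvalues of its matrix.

(2, 1)

Write A = [[13, -3, 10], [-3, -3, 0], [10, 0, 7]].
An LDLᵀ factorisation of A has diagonal entries 13, -48/13, 3/4.
So there are 2 positive, 1 negative pivots.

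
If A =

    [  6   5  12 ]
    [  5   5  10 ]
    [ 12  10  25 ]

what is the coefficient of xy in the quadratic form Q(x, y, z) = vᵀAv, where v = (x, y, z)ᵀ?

10

The coefficient of xy is A[1,2] + A[2,1] = 2·5 = 10.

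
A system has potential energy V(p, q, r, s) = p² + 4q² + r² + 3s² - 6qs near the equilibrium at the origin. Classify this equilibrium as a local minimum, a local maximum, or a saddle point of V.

local minimum

The Hessian at the origin is H = [[2, 0, 0, 0], [0, 8, 0, -6], [0, 0, 2, 0], [0, -6, 0, 6]].
Applying the same elementary operations to the rows and columns of H produces a congruent diagonal matrix with entries 2, 8, 2, 3/2.
So there are 4 positive pivots.
H is positive definite, so the origin is a strict local minimum.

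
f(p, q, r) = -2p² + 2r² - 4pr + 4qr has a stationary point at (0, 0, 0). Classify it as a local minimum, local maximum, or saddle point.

The Hessian at the origin is H = [[-4, 0, -4], [0, 0, 4], [-4, 4, 4]].
H is indefinite, so the origin is a saddle point.

saddle point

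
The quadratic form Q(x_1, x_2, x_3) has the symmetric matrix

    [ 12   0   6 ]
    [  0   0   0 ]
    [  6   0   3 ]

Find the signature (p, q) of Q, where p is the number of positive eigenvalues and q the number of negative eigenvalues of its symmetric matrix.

(1, 0)

Symmetric row and column elimination reduces A to a congruent diagonal form with pivots 12, 0, 0.
Counting signs: 1 positive, 2 zero.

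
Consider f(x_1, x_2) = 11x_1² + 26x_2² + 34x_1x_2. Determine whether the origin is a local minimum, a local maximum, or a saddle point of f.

saddle point

The Hessian at the origin is H = [[22, 34], [34, 52]].
det H = 22·52 − (34)² = -12 < 0, so H is indefinite.
Therefore the origin is a saddle point.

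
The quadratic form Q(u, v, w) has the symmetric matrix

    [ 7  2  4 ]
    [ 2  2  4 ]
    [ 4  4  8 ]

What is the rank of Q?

2

Applying the same elementary operations to the rows and columns of A produces a congruent diagonal matrix with entries 7, 10/7, 0.
Counting signs: 2 positive, 1 zero.
The rank is the number of nonzero pivots: 2.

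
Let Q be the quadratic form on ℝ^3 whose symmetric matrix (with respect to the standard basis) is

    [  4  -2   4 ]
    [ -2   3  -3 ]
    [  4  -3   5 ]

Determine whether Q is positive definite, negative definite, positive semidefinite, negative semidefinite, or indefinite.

positive definite

Leading principal minors: Δ_1 = 4, Δ_2 = 8, Δ_3 = 4.
All leading principal minors are positive, so by Sylvester's criterion Q is positive definite.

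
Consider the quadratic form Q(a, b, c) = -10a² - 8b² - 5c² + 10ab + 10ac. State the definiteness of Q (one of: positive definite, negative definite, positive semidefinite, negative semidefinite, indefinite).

negative definite

The symmetric matrix of Q is A = [[-10, 5, 5], [5, -8, 0], [5, 0, -5]].
Leading principal minors: Δ_1 = -10, Δ_2 = 55, Δ_3 = -75.
The signs alternate starting with Δ_1 < 0, so by Sylvester's criterion Q is negative definite.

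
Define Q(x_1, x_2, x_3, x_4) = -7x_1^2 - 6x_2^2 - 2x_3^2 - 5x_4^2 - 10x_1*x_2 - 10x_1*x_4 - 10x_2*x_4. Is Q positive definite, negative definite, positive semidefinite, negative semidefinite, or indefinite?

negative definite

The symmetric matrix of Q is A = [[-7, -5, 0, -5], [-5, -6, 0, -5], [0, 0, -2, 0], [-5, -5, 0, -5]].
Leading principal minors: Δ_1 = -7, Δ_2 = 17, Δ_3 = -34, Δ_4 = 20.
The signs alternate starting with Δ_1 < 0, so by Sylvester's criterion Q is negative definite.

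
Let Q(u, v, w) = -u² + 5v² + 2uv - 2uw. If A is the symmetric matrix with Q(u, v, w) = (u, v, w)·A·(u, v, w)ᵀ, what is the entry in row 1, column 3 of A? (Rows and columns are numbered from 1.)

The coefficient of u·w in Q is -2. For a symmetric A this equals A[1,3] + A[3,1] = 2·A[1,3].
So A[1,3] = -2/2 = -1.

-1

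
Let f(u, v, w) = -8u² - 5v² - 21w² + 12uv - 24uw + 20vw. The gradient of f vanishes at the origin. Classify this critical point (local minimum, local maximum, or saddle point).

The Hessian at the origin is H = [[-16, 12, -24], [12, -10, 20], [-24, 20, -42]].
Row-reducing H symmetrically gives the diagonal entries -16, -1, -2.
So there are 3 negative pivots.
H is negative definite, so the origin is a strict local maximum.

local maximum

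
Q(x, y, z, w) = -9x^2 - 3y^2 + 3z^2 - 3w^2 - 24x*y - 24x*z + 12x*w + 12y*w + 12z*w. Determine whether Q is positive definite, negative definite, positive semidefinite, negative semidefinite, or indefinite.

The symmetric matrix is A = [[-9, -12, -12, 6], [-12, -3, 0, 6], [-12, 0, 3, 6], [6, 6, 6, -3]].
Row-reducing A symmetrically gives the diagonal entries -9, 13, -9/13, 1.
So there are 2 positive, 2 negative pivots.
Hence Q is indefinite.

indefinite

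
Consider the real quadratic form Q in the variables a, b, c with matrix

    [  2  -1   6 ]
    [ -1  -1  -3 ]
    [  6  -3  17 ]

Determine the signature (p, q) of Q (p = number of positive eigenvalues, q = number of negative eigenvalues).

(1, 2)

Congruent diagonalization of A (simultaneous row and column reduction) yields pivots 2, -3/2, -1.
So there are 1 positive, 2 negative pivots.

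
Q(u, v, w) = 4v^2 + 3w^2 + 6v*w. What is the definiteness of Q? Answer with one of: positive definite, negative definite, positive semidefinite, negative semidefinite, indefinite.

positive semidefinite

The symmetric matrix is A = [[0, 0, 0], [0, 4, 3], [0, 3, 3]].
Row-reducing A symmetrically gives the diagonal entries 0, 4, 3/4.
That gives 2 positive, 1 zero pivots.
Hence Q is positive semidefinite.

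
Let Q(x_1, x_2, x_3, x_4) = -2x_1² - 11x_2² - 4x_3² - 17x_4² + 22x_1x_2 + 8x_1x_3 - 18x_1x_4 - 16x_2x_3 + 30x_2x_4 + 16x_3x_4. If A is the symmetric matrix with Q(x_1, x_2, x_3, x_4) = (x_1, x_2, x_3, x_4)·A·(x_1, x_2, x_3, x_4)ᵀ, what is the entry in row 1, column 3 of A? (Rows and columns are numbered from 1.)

The coefficient of x_1·x_3 in Q is 8. For a symmetric A this equals A[1,3] + A[3,1] = 2·A[1,3].
So A[1,3] = 8/2 = 4.

4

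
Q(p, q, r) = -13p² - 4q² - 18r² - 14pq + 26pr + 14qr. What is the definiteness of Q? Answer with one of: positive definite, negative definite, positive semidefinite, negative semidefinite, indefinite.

The symmetric matrix of Q is A = [[-13, -7, 13], [-7, -4, 7], [13, 7, -18]].
Leading principal minors: Δ_1 = -13, Δ_2 = 3, Δ_3 = -15.
The signs alternate starting with Δ_1 < 0, so by Sylvester's criterion Q is negative definite.

negative definite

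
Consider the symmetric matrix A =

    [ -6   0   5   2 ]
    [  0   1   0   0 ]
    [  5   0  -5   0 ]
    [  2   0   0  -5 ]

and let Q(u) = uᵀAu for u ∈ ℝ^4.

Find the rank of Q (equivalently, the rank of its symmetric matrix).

Applying the same elementary operations to the rows and columns of A produces a congruent diagonal matrix with entries -6, 1, -5/6, -1.
Counting signs: 1 positive, 3 negative.
The rank is the number of nonzero pivots: 4.

4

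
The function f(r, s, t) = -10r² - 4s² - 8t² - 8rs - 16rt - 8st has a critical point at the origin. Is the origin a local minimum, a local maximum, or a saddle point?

The Hessian at the origin is H = [[-20, -8, -16], [-8, -8, -8], [-16, -8, -16]].
Applying the same elementary operations to the rows and columns of H produces a congruent diagonal matrix with entries -20, -24/5, -8/3.
That gives 3 negative pivots.
H is negative definite, so the origin is a strict local maximum.

local maximum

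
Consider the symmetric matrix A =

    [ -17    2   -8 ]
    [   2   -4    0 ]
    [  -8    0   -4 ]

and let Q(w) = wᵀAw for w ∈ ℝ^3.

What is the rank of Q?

Symmetric row and column elimination reduces A to a congruent diagonal form with pivots -17, -64/17, 0.
Counting signs: 2 negative, 1 zero.
The rank is the number of nonzero pivots: 2.

2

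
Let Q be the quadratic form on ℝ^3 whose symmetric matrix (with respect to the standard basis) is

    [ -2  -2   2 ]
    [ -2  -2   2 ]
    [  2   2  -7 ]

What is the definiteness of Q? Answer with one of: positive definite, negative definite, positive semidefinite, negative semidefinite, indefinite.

Symmetric row and column elimination reduces A to a congruent diagonal form with pivots -2, 0, -5.
So there are 2 negative, 1 zero pivots.
Hence Q is negative semidefinite.

negative semidefinite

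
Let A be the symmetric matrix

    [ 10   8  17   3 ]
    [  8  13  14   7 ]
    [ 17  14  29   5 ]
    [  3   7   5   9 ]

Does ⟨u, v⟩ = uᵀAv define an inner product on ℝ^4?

An LDLᵀ factorisation of A has diagonal entries 10, 33/5, 5/66, 3.
That gives 4 positive pivots.
Hence Q is positive definite.
⟨·,·⟩ is an inner product exactly when A is positive definite.

yes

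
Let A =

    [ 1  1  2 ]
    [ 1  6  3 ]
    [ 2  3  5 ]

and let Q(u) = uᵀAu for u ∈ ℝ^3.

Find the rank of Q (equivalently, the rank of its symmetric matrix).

Congruent diagonalization of A (simultaneous row and column reduction) yields pivots 1, 5, 4/5.
So there are 3 positive pivots.
The rank is the number of nonzero pivots: 3.

3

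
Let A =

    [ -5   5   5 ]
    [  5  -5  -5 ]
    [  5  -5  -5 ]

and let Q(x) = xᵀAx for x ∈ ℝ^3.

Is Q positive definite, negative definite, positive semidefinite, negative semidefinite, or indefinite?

Applying the same elementary operations to the rows and columns of A produces a congruent diagonal matrix with entries -5, 0, 0.
Counting signs: 1 negative, 2 zero.
Hence Q is negative semidefinite.

negative semidefinite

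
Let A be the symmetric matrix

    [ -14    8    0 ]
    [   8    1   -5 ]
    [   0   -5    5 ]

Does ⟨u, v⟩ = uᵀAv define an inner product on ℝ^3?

Symmetric row and column elimination reduces A to a congruent diagonal form with pivots -14, 39/7, 20/39.
That gives 2 positive, 1 negative pivots.
Hence Q is indefinite.
⟨·,·⟩ is an inner product exactly when A is positive definite.

no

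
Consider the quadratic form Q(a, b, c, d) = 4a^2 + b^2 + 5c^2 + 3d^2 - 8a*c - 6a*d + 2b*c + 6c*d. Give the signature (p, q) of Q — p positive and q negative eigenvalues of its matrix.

(3, 0)

The symmetric matrix is A = [[4, 0, -4, -3], [0, 1, 1, 0], [-4, 1, 5, 3], [-3, 0, 3, 3]].
Row-reducing A symmetrically gives the diagonal entries 4, 1, 0, 3/4.
Counting signs: 3 positive, 1 zero.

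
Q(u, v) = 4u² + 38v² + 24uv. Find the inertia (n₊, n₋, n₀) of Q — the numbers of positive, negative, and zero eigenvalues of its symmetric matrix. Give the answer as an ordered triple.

(2, 0, 0)

The associated matrix is A = [[4, 12], [12, 38]].
Row-reducing A symmetrically gives the diagonal entries 4, 2.
So there are 2 positive pivots.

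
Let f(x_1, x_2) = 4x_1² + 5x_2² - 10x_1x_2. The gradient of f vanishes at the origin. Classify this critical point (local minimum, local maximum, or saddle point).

The Hessian at the origin is H = [[8, -10], [-10, 10]].
det H = 8·10 − (-10)² = -20 < 0, so H is indefinite.
Therefore the origin is a saddle point.

saddle point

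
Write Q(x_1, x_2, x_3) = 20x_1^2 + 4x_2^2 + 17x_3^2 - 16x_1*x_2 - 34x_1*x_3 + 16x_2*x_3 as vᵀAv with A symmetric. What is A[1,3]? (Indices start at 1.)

-17

The coefficient of x_1·x_3 in Q is -34. For a symmetric A this equals A[1,3] + A[3,1] = 2·A[1,3].
So A[1,3] = -34/2 = -17.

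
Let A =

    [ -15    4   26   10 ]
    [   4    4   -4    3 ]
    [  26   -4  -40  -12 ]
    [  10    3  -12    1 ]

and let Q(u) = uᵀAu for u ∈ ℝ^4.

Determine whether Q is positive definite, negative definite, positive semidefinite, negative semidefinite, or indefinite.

indefinite

Applying the same elementary operations to the rows and columns of A produces a congruent diagonal matrix with entries -15, 76/15, 64/19, 5/64.
Counting signs: 3 positive, 1 negative.
Hence Q is indefinite.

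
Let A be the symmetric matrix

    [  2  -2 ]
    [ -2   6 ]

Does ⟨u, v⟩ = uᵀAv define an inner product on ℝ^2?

yes

Leading principal minors: Δ_1 = 2, Δ_2 = 8.
All leading principal minors are positive, so by Sylvester's criterion Q is positive definite.
⟨·,·⟩ is an inner product exactly when A is positive definite.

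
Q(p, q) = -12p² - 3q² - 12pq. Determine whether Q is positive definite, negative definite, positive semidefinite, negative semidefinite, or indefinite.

The symmetric matrix of Q is [[-12, -6], [-6, -3]].
For the 2×2 matrix [[-12, -6], [-6, -3]]: det = -12·-3 − (-6)² = 0, trace = -15.
det = 0 so one eigenvalue is zero; the form is semidefinite with the sign of the trace.

negative semidefinite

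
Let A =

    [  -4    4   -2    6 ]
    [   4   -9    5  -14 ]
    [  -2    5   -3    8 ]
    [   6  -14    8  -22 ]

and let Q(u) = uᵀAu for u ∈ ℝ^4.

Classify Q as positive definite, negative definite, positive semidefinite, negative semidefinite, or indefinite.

Congruent diagonalization of A (simultaneous row and column reduction) yields pivots -4, -5, -1/5, 0.
That gives 3 negative, 1 zero pivots.
Hence Q is negative semidefinite.

negative semidefinite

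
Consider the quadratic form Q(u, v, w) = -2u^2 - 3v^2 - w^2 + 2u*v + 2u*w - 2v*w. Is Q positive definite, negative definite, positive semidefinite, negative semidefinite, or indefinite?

negative definite

The symmetric matrix of Q is A = [[-2, 1, 1], [1, -3, -1], [1, -1, -1]].
Leading principal minors: Δ_1 = -2, Δ_2 = 5, Δ_3 = -2.
The signs alternate starting with Δ_1 < 0, so by Sylvester's criterion Q is negative definite.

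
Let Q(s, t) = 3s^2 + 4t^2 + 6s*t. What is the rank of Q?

2

The symmetric matrix is A = [[3, 3], [3, 4]].
Row-reducing A symmetrically gives the diagonal entries 3, 1.
So there are 2 positive pivots.
The rank is the number of nonzero pivots: 2.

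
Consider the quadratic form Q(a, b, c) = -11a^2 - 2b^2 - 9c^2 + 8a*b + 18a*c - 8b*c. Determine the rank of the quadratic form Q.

3

Write A = [[-11, 4, 9], [4, -2, -4], [9, -4, -9]].
Applying the same elementary operations to the rows and columns of A produces a congruent diagonal matrix with entries -11, -6/11, -2/3.
So there are 3 negative pivots.
The rank is the number of nonzero pivots: 3.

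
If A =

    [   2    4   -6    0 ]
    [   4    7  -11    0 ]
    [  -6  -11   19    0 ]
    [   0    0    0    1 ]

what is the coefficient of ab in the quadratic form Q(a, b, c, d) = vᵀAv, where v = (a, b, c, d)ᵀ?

The coefficient of ab is A[1,2] + A[2,1] = 2·4 = 8.

8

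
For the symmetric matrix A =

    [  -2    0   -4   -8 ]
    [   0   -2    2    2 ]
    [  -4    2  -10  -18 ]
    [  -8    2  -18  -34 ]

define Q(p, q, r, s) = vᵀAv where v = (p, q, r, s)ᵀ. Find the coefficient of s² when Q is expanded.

-34

The coefficient of s² is the diagonal entry A[4,4] = -34.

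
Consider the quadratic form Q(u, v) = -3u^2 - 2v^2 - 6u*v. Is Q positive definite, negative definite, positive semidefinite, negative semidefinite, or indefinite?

indefinite

Write A = [[-3, -3], [-3, -2]].
An LDLᵀ factorisation of A has diagonal entries -3, 1.
Counting signs: 1 positive, 1 negative.
Hence Q is indefinite.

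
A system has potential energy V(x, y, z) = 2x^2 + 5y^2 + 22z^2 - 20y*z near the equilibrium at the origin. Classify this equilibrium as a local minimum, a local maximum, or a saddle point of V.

The Hessian at the origin is H = [[4, 0, 0], [0, 10, -20], [0, -20, 44]].
Congruent diagonalization of H (simultaneous row and column reduction) yields pivots 4, 10, 4.
Counting signs: 3 positive.
H is positive definite, so the origin is a strict local minimum.

local minimum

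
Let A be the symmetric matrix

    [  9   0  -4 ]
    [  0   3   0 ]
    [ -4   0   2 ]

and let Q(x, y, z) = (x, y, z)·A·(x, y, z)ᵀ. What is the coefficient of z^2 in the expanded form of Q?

The coefficient of z^2 is the diagonal entry A[3,3] = 2.

2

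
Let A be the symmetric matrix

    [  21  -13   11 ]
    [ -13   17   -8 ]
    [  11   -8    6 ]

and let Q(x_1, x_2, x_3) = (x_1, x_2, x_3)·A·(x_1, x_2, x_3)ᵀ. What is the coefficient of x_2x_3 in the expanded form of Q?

The coefficient of x_2x_3 is A[2,3] + A[3,2] = 2·(-8) = -16.

-16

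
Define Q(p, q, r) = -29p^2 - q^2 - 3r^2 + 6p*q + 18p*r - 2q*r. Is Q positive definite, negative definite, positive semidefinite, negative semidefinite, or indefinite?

negative definite

The associated matrix is A = [[-29, 3, 9], [3, -1, -1], [9, -1, -3]].
An LDLᵀ factorisation of A has diagonal entries -29, -20/29, -1/5.
So there are 3 negative pivots.
Hence Q is negative definite.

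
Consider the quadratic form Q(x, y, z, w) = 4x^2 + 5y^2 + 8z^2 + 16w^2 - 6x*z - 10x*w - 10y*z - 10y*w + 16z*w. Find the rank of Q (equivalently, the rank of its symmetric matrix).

The associated matrix is A = [[4, 0, -3, -5], [0, 5, -5, -5], [-3, -5, 8, 8], [-5, -5, 8, 16]].
An LDLᵀ factorisation of A has diagonal entries 4, 5, 3/4, 4.
That gives 4 positive pivots.
The rank is the number of nonzero pivots: 4.

4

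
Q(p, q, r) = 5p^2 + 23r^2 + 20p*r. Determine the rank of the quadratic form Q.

2

Write A = [[5, 0, 10], [0, 0, 0], [10, 0, 23]].
Applying the same elementary operations to the rows and columns of A produces a congruent diagonal matrix with entries 5, 0, 3.
Counting signs: 2 positive, 1 zero.
The rank is the number of nonzero pivots: 2.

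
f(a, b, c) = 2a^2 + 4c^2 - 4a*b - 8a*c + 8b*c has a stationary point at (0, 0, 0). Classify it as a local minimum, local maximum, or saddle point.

The Hessian at the origin is H = [[4, -4, -8], [-4, 0, 8], [-8, 8, 8]].
Congruent diagonalization of H (simultaneous row and column reduction) yields pivots 4, -4, -8.
Counting signs: 1 positive, 2 negative.
H is indefinite, so the origin is a saddle point.

saddle point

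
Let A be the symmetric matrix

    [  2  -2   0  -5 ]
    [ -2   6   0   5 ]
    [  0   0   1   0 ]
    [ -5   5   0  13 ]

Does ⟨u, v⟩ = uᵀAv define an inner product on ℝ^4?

Row-reducing A symmetrically gives the diagonal entries 2, 4, 1, 1/2.
That gives 4 positive pivots.
Hence Q is positive definite.
⟨·,·⟩ is an inner product exactly when A is positive definite.

yes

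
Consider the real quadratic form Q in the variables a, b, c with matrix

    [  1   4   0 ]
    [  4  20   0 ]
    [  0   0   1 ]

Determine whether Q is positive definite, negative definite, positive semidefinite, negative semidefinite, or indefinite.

Row-reducing A symmetrically gives the diagonal entries 1, 4, 1.
So there are 3 positive pivots.
Hence Q is positive definite.

positive definite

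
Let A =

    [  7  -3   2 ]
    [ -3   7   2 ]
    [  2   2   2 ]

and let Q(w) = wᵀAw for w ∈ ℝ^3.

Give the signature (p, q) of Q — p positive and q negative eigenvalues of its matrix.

Applying the same elementary operations to the rows and columns of A produces a congruent diagonal matrix with entries 7, 40/7, 0.
So there are 2 positive, 1 zero pivots.

(2, 0)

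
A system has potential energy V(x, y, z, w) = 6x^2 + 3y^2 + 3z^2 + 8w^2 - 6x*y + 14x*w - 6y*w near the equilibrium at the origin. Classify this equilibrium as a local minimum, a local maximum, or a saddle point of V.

The Hessian at the origin is H = [[12, -6, 0, 14], [-6, 6, 0, -6], [0, 0, 6, 0], [14, -6, 0, 16]].
An LDLᵀ factorisation of H has diagonal entries 12, 3, 6, -2/3.
So there are 3 positive, 1 negative pivots.
H is indefinite, so the origin is a saddle point.

saddle point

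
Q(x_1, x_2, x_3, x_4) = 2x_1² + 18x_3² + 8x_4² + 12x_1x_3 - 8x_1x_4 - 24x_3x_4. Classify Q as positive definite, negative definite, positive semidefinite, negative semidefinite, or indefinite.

Write A = [[2, 0, 6, -4], [0, 0, 0, 0], [6, 0, 18, -12], [-4, 0, -12, 8]].
Applying the same elementary operations to the rows and columns of A produces a congruent diagonal matrix with entries 2, 0, 0, 0.
Counting signs: 1 positive, 3 zero.
Hence Q is positive semidefinite.

positive semidefinite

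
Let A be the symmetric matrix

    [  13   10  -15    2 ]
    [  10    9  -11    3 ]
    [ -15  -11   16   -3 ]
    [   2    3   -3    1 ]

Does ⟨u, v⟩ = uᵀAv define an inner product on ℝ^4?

An LDLᵀ factorisation of A has diagonal entries 13, 17/13, -26/17, 2/13.
So there are 3 positive, 1 negative pivots.
Hence Q is indefinite.
⟨·,·⟩ is an inner product exactly when A is positive definite.

no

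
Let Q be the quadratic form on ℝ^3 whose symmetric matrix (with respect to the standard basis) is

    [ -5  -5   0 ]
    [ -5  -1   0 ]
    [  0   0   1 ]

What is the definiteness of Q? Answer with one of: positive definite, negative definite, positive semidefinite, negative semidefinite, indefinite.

indefinite

Symmetric row and column elimination reduces A to a congruent diagonal form with pivots -5, 4, 1.
So there are 2 positive, 1 negative pivots.
Hence Q is indefinite.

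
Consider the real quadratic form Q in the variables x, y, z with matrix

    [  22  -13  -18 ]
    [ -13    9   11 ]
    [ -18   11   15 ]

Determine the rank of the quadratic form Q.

Congruent diagonalization of A (simultaneous row and column reduction) yields pivots 22, 29/22, 5/29.
Counting signs: 3 positive.
The rank is the number of nonzero pivots: 3.

3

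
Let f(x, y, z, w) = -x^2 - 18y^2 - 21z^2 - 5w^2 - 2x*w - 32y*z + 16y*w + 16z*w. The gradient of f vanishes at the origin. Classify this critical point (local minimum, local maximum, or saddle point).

local maximum

The Hessian at the origin is H = [[-2, 0, 0, -2], [0, -36, -32, 16], [0, -32, -42, 16], [-2, 16, 16, -10]].
Symmetric row and column elimination reduces H to a congruent diagonal form with pivots -2, -36, -122/9, -40/61.
That gives 4 negative pivots.
H is negative definite, so the origin is a strict local maximum.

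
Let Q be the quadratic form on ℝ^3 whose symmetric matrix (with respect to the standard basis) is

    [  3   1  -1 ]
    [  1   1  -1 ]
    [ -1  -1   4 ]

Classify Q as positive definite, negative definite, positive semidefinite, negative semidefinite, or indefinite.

Leading principal minors: Δ_1 = 3, Δ_2 = 2, Δ_3 = 6.
All leading principal minors are positive, so by Sylvester's criterion Q is positive definite.

positive definite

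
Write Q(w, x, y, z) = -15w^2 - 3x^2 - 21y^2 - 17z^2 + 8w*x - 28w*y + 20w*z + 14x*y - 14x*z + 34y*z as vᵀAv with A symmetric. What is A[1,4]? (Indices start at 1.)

The coefficient of w·z in Q is 20. For a symmetric A this equals A[1,4] + A[4,1] = 2·A[1,4].
So A[1,4] = 20/2 = 10.

10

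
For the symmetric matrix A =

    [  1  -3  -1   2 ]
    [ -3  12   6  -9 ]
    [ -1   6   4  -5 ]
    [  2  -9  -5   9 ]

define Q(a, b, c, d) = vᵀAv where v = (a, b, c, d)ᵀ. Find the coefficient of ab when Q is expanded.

The coefficient of ab is A[1,2] + A[2,1] = 2·(-3) = -6.

-6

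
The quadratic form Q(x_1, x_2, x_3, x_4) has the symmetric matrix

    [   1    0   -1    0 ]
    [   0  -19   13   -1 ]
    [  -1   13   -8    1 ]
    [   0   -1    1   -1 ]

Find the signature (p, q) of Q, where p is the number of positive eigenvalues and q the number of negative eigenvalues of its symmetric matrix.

Congruent diagonalization of A (simultaneous row and column reduction) yields pivots 1, -19, -2/19, 0.
So there are 1 positive, 2 negative, 1 zero pivots.

(1, 2)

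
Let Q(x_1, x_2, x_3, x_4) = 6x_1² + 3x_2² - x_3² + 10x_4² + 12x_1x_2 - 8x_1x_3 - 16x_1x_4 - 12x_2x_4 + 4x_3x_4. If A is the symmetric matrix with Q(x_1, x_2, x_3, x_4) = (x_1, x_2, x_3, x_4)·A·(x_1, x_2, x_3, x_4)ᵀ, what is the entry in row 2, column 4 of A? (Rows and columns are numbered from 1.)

The coefficient of x_2·x_4 in Q is -12. For a symmetric A this equals A[2,4] + A[4,2] = 2·A[2,4].
So A[2,4] = -12/2 = -6.

-6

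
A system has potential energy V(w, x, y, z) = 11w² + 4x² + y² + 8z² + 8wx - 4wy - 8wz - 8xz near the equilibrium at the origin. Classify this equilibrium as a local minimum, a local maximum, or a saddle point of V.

The Hessian at the origin is H = [[22, 8, -4, -8], [8, 8, 0, -8], [-4, 0, 2, 0], [-8, -8, 0, 16]].
An LDLᵀ factorisation of H has diagonal entries 22, 56/11, 6/7, 8.
That gives 4 positive pivots.
H is positive definite, so the origin is a strict local minimum.

local minimum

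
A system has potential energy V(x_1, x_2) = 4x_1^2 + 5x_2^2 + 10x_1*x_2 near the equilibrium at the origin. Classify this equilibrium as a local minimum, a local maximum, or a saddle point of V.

The Hessian at the origin is H = [[8, 10], [10, 10]].
det H = 8·10 − (10)² = -20 < 0, so H is indefinite.
Therefore the origin is a saddle point.

saddle point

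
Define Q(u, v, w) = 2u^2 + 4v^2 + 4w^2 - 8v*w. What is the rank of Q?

2

Write A = [[2, 0, 0], [0, 4, -4], [0, -4, 4]].
Applying the same elementary operations to the rows and columns of A produces a congruent diagonal matrix with entries 2, 4, 0.
So there are 2 positive, 1 zero pivots.
The rank is the number of nonzero pivots: 2.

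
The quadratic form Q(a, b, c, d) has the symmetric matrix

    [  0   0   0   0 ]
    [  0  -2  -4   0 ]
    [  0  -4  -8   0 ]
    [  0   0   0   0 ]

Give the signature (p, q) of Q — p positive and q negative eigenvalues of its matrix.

(0, 1)

Row-reducing A symmetrically gives the diagonal entries 0, -2, 0, 0.
Counting signs: 1 negative, 3 zero.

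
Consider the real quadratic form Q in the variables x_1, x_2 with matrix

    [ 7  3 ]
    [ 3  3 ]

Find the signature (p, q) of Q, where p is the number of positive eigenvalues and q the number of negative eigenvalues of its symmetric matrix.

(2, 0)

Congruent diagonalization of A (simultaneous row and column reduction) yields pivots 7, 12/7.
Counting signs: 2 positive.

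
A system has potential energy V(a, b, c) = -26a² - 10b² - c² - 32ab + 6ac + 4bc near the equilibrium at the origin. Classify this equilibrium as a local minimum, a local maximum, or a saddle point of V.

The Hessian at the origin is H = [[-52, -32, 6], [-32, -20, 4], [6, 4, -2]].
Row-reducing H symmetrically gives the diagonal entries -52, -4/13, -1.
So there are 3 negative pivots.
H is negative definite, so the origin is a strict local maximum.

local maximum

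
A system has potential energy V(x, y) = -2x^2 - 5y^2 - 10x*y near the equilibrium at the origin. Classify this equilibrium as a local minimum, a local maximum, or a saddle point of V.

The Hessian at the origin is H = [[-4, -10], [-10, -10]].
det H = -4·-10 − (-10)² = -60 < 0, so H is indefinite.
Therefore the origin is a saddle point.

saddle point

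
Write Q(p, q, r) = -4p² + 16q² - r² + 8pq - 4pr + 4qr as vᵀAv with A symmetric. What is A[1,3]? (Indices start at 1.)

-2

The coefficient of p·r in Q is -4. For a symmetric A this equals A[1,3] + A[3,1] = 2·A[1,3].
So A[1,3] = -4/2 = -2.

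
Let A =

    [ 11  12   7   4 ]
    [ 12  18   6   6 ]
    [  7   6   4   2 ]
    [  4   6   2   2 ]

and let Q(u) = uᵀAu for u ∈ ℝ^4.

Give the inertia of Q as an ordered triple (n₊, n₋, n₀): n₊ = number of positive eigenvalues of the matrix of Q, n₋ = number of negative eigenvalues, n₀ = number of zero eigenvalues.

(2, 1, 1)

Applying the same elementary operations to the rows and columns of A produces a congruent diagonal matrix with entries 11, 54/11, -1, 0.
That gives 2 positive, 1 negative, 1 zero pivots.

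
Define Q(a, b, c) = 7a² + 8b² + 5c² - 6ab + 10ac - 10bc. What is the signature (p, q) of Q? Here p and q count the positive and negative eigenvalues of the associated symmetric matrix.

(3, 0)

The symmetric matrix is A = [[7, -3, 5], [-3, 8, -5], [5, -5, 5]].
Row-reducing A symmetrically gives the diagonal entries 7, 47/7, 10/47.
So there are 3 positive pivots.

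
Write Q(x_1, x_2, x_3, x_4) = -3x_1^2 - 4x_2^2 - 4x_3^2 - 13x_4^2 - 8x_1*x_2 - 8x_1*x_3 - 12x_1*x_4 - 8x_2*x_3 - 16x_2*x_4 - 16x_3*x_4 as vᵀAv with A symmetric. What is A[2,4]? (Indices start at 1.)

The coefficient of x_2·x_4 in Q is -16. For a symmetric A this equals A[2,4] + A[4,2] = 2·A[2,4].
So A[2,4] = -16/2 = -8.

-8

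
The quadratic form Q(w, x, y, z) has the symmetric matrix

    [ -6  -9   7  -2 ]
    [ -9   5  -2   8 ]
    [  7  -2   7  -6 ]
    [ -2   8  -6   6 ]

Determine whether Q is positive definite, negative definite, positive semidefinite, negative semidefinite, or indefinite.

indefinite

Symmetric row and column elimination reduces A to a congruent diagonal form with pivots -6, 37/2, 746/111, 2/373.
Counting signs: 3 positive, 1 negative.
Hence Q is indefinite.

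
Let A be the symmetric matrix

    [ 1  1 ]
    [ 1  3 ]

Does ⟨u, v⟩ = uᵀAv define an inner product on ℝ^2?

yes

An LDLᵀ factorisation of A has diagonal entries 1, 2.
That gives 2 positive pivots.
Hence Q is positive definite.
⟨·,·⟩ is an inner product exactly when A is positive definite.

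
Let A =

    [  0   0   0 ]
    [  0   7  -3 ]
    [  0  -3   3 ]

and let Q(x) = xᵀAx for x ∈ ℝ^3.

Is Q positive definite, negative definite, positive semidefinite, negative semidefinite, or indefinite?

Symmetric row and column elimination reduces A to a congruent diagonal form with pivots 0, 7, 12/7.
So there are 2 positive, 1 zero pivots.
Hence Q is positive semidefinite.

positive semidefinite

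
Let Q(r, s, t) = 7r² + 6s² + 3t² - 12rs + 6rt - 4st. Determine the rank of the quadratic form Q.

Write A = [[7, -6, 3], [-6, 6, -2], [3, -2, 3]].
Congruent diagonalization of A (simultaneous row and column reduction) yields pivots 7, 6/7, 4/3.
So there are 3 positive pivots.
The rank is the number of nonzero pivots: 3.

3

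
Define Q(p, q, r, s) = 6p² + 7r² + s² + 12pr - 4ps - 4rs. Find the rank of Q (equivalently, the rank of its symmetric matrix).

3

The associated matrix is A = [[6, 0, 6, -2], [0, 0, 0, 0], [6, 0, 7, -2], [-2, 0, -2, 1]].
Congruent diagonalization of A (simultaneous row and column reduction) yields pivots 6, 0, 1, 1/3.
So there are 3 positive, 1 zero pivots.
The rank is the number of nonzero pivots: 3.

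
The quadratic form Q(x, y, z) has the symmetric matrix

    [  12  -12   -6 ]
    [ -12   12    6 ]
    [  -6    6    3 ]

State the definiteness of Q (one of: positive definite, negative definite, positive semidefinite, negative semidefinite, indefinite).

positive semidefinite

Row-reducing A symmetrically gives the diagonal entries 12, 0, 0.
That gives 1 positive, 2 zero pivots.
Hence Q is positive semidefinite.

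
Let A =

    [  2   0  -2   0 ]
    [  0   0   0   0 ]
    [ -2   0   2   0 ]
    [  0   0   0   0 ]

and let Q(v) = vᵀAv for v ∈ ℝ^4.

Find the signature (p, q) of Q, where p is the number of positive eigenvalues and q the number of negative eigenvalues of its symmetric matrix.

Applying the same elementary operations to the rows and columns of A produces a congruent diagonal matrix with entries 2, 0, 0, 0.
That gives 1 positive, 3 zero pivots.

(1, 0)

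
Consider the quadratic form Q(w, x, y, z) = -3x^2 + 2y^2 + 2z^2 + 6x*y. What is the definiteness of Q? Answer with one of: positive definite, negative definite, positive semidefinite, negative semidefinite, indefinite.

indefinite

The associated matrix is A = [[0, 0, 0, 0], [0, -3, 3, 0], [0, 3, 2, 0], [0, 0, 0, 2]].
Congruent diagonalization of A (simultaneous row and column reduction) yields pivots 0, -3, 5, 2.
Counting signs: 2 positive, 1 negative, 1 zero.
Hence Q is indefinite.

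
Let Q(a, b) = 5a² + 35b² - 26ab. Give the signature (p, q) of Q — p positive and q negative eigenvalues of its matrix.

Write A = [[5, -13], [-13, 35]].
Symmetric row and column elimination reduces A to a congruent diagonal form with pivots 5, 6/5.
That gives 2 positive pivots.

(2, 0)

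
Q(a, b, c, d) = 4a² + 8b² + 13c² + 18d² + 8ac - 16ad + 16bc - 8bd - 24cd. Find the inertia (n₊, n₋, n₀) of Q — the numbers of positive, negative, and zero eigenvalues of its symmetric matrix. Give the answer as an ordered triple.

Write A = [[4, 0, 4, -8], [0, 8, 8, -4], [4, 8, 13, -12], [-8, -4, -12, 18]].
Applying the same elementary operations to the rows and columns of A produces a congruent diagonal matrix with entries 4, 8, 1, 0.
So there are 3 positive, 1 zero pivots.

(3, 0, 1)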